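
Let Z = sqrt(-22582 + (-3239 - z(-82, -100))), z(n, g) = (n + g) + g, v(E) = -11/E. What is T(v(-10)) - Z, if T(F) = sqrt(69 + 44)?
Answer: sqrt(113) - I*sqrt(25539) ≈ 10.63 - 159.81*I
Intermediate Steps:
z(n, g) = n + 2*g (z(n, g) = (g + n) + g = n + 2*g)
T(F) = sqrt(113)
Z = I*sqrt(25539) (Z = sqrt(-22582 + (-3239 - (-82 + 2*(-100)))) = sqrt(-22582 + (-3239 - (-82 - 200))) = sqrt(-22582 + (-3239 - 1*(-282))) = sqrt(-22582 + (-3239 + 282)) = sqrt(-22582 - 2957) = sqrt(-25539) = I*sqrt(25539) ≈ 159.81*I)
T(v(-10)) - Z = sqrt(113) - I*sqrt(25539)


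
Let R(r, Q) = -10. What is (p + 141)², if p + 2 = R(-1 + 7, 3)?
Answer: 16641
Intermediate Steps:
p = -12 (p = -2 - 10 = -12)
(p + 141)² = (-12 + 141)² = 129² = 16641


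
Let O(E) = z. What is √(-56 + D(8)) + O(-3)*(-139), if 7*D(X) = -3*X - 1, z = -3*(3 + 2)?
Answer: 2085 + I*√2919/7 ≈ 2085.0 + 7.7183*I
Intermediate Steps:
z = -15 (z = -3*5 = -15)
O(E) = -15
D(X) = -⅐ - 3*X/7 (D(X) = (-3*X - 1)/7 = (-1 - 3*X)/7 = -⅐ - 3*X/7)
√(-56 + D(8)) + O(-3)*(-139) = √(-56 + (-⅐ - 3/7*8)) - 15*(-139) = √(-56 + (-⅐ - 24/7)) + 2085 = √(-56 - 25/7) + 2085 = √(-417/7) + 2085 = I*√2919/7 + 2085 = 2085 + I*√2919/7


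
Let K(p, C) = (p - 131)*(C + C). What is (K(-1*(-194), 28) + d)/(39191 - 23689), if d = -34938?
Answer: -15705/7751 ≈ -2.0262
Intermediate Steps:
K(p, C) = 2*C*(-131 + p) (K(p, C) = (-131 + p)*(2*C) = 2*C*(-131 + p))
(K(-1*(-194), 28) + d)/(39191 - 23689) = (2*28*(-131 - 1*(-194)) - 34938)/(39191 - 23689) = (2*28*(-131 + 194) - 34938)/15502 = (2*28*63 - 34938)*(1/15502) = (3528 - 34938)*(1/15502) = -31410*1/15502 = -15705/7751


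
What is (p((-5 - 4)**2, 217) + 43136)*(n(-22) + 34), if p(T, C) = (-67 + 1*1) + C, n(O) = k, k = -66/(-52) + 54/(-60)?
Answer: 96703158/65 ≈ 1.4877e+6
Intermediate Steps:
k = 24/65 (k = -66*(-1/52) + 54*(-1/60) = 33/26 - 9/10 = 24/65 ≈ 0.36923)
n(O) = 24/65
p(T, C) = -66 + C (p(T, C) = (-67 + 1) + C = -66 + C)
(p((-5 - 4)**2, 217) + 43136)*(n(-22) + 34) = ((-66 + 217) + 43136)*(24/65 + 34) = (151 + 43136)*(2234/65) = 43287*(2234/65) = 96703158/65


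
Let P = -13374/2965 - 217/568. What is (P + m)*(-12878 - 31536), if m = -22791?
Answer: 852549353536699/842060 ≈ 1.0125e+9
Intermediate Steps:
P = -8239837/1684120 (P = -13374*1/2965 - 217*1/568 = -13374/2965 - 217/568 = -8239837/1684120 ≈ -4.8927)
(P + m)*(-12878 - 31536) = (-8239837/1684120 - 22791)*(-12878 - 31536) = -38391018757/1684120*(-44414) = 852549353536699/842060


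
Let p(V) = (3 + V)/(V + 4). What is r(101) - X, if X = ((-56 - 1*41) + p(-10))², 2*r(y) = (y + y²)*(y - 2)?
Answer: 18027539/36 ≈ 5.0077e+5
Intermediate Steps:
r(y) = (-2 + y)*(y + y²)/2 (r(y) = ((y + y²)*(y - 2))/2 = ((y + y²)*(-2 + y))/2 = ((-2 + y)*(y + y²))/2 = (-2 + y)*(y + y²)/2)
p(V) = (3 + V)/(4 + V)
X = 330625/36 (X = ((-56 - 1*41) + (3 - 10)/(4 - 10))² = ((-56 - 41) - 7/(-6))² = (-97 - ⅙*(-7))² = (-97 + 7/6)² = (-575/6)² = 330625/36 ≈ 9184.0)
r(101) - X = (½)*101*(-2 + 101² - 1*101) - 1*330625/36 = (½)*101*(-2 + 10201 - 101) - 330625/36 = (½)*101*10098 - 330625/36 = 509949 - 330625/36 = 18027539/36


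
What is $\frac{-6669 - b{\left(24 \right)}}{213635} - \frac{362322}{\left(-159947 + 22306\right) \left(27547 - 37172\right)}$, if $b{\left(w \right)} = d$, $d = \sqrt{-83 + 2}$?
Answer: $- \frac{1782492002919}{56604499942375} - \frac{9 i}{213635} \approx -0.03149 - 4.2128 \cdot 10^{-5} i$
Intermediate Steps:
$d = 9 i$ ($d = \sqrt{-81} = 9 i \approx 9.0 i$)
$b{\left(w \right)} = 9 i$
$\frac{-6669 - b{\left(24 \right)}}{213635} - \frac{362322}{\left(-159947 + 22306\right) \left(27547 - 37172\right)} = \frac{-6669 - 9 i}{213635} - \frac{362322}{\left(-159947 + 22306\right) \left(27547 - 37172\right)} = \left(-6669 - 9 i\right) \frac{1}{213635} - \frac{362322}{\left(-137641\right) \left(-9625\right)} = \left(- \frac{6669}{213635} - \frac{9 i}{213635}\right) - \frac{362322}{1324794625} = - \frac{1782492002919}{56604499942375} - \frac{9 i}{213635}$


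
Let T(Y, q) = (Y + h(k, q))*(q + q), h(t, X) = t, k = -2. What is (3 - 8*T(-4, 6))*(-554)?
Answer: -320766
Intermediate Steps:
T(Y, q) = 2*q*(-2 + Y) (T(Y, q) = (Y - 2)*(q + q) = (-2 + Y)*(2*q) = 2*q*(-2 + Y))
(3 - 8*T(-4, 6))*(-554) = (3 - 16*6*(-2 - 4))*(-554) = (3 - 16*6*(-6))*(-554) = (3 - 8*(-72))*(-554) = (3 + 576)*(-554) = 579*(-554) = -320766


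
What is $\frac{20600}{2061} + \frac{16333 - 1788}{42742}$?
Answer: $\frac{910462445}{88091262} \approx 10.335$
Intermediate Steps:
$\frac{20600}{2061} + \frac{16333 - 1788}{42742} = 20600 \cdot \frac{1}{2061} + \left(16333 - 1788\right) \frac{1}{42742} = \frac{20600}{2061} + 14545 \cdot \frac{1}{42742} = \frac{20600}{2061} + \frac{14545}{42742} = \frac{910462445}{88091262}$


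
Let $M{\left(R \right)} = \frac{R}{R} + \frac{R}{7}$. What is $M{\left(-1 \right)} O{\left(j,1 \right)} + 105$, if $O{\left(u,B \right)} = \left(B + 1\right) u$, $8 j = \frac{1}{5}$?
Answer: $\frac{7353}{70} \approx 105.04$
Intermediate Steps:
$j = \frac{1}{40}$ ($j = \frac{1}{8 \cdot 5} = \frac{1}{8} \cdot \frac{1}{5} = \frac{1}{40} \approx 0.025$)
$O{\left(u,B \right)} = u \left(1 + B\right)$ ($O{\left(u,B \right)} = \left(1 + B\right) u = u \left(1 + B\right)$)
$M{\left(R \right)} = 1 + \frac{R}{7}$ ($M{\left(R \right)} = 1 + R \frac{1}{7} = 1 + \frac{R}{7}$)
$M{\left(-1 \right)} O{\left(j,1 \right)} + 105 = \left(1 + \frac{1}{7} \left(-1\right)\right) \frac{1 + 1}{40} + 105 = \left(1 - \frac{1}{7}\right) \frac{1}{40} \cdot 2 + 105 = \frac{6}{7} \cdot \frac{1}{20} + 105 = \frac{3}{70} + 105 = \frac{7353}{70}$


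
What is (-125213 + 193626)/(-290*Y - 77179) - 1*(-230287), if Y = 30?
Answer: 19776748860/85879 ≈ 2.3029e+5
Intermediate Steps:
(-125213 + 193626)/(-290*Y - 77179) - 1*(-230287) = (-125213 + 193626)/(-290*30 - 77179) - 1*(-230287) = 68413/(-8700 - 77179) + 230287 = 68413/(-85879) + 230287 = 68413*(-1/85879) + 230287 = -68413/85879 + 230287 = 19776748860/85879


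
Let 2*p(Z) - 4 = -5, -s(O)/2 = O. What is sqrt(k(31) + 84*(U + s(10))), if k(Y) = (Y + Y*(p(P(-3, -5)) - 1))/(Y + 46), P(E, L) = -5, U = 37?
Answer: sqrt(33861674)/154 ≈ 37.786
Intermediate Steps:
s(O) = -2*O
p(Z) = -1/2 (p(Z) = 2 + (1/2)*(-5) = 2 - 5/2 = -1/2)
k(Y) = -Y/(2*(46 + Y)) (k(Y) = (Y + Y*(-1/2 - 1))/(Y + 46) = (Y + Y*(-3/2))/(46 + Y) = (Y - 3*Y/2)/(46 + Y) = (-Y/2)/(46 + Y) = -Y/(2*(46 + Y)))
sqrt(k(31) + 84*(U + s(10))) = sqrt(-1*31/(92 + 2*31) + 84*(37 - 2*10)) = sqrt(-1*31/(92 + 62) + 84*(37 - 20)) = sqrt(-1*31/154 + 84*17) = sqrt(-1*31*1/154 + 1428) = sqrt(-31/154 + 1428) = sqrt(219881/154) = sqrt(33861674)/154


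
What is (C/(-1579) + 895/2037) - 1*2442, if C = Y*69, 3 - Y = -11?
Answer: -7855059503/3216423 ≈ -2442.2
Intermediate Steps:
Y = 14 (Y = 3 - 1*(-11) = 3 + 11 = 14)
C = 966 (C = 14*69 = 966)
(C/(-1579) + 895/2037) - 1*2442 = (966/(-1579) + 895/2037) - 1*2442 = (966*(-1/1579) + 895*(1/2037)) - 2442 = (-966/1579 + 895/2037) - 2442 = -554537/3216423 - 2442 = -7855059503/3216423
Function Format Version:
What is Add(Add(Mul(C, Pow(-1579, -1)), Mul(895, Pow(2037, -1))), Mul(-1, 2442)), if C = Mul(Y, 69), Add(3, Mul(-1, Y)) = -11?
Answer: Rational(-7855059503, 3216423) ≈ -2442.2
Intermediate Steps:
Y = 14 (Y = Add(3, Mul(-1, -11)) = Add(3, 11) = 14)
C = 966 (C = Mul(14, 69) = 966)
Add(Add(Mul(C, Pow(-1579, -1)), Mul(895, Pow(2037, -1))), Mul(-1, 2442)) = Add(Add(Mul(966, Pow(-1579, -1)), Mul(895, Pow(2037, -1))), Mul(-1, 2442)) = Add(Add(Mul(966, Rational(-1, 1579)), Mul(895, Rational(1, 2037))), -2442) = Add(Add(Rational(-966, 1579), Rational(895, 2037)), -2442) = Add(Rational(-554537, 3216423), -2442) = Rational(-7855059503, 3216423)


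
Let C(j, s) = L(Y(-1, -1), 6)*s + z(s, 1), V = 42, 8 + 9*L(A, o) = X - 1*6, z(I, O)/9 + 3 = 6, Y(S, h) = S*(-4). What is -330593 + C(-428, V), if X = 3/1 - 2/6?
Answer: -2975570/9 ≈ -3.3062e+5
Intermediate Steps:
Y(S, h) = -4*S
z(I, O) = 27 (z(I, O) = -27 + 9*6 = -27 + 54 = 27)
X = 8/3 (X = 3*1 - 2*1/6 = 3 - 1/3 = 8/3 ≈ 2.6667)
L(A, o) = -34/27 (L(A, o) = -8/9 + (8/3 - 1*6)/9 = -8/9 + (8/3 - 6)/9 = -8/9 + (1/9)*(-10/3) = -8/9 - 10/27 = -34/27)
C(j, s) = 27 - 34*s/27 (C(j, s) = -34*s/27 + 27 = 27 - 34*s/27)
-330593 + C(-428, V) = -330593 + (27 - 34/27*42) = -330593 + (27 - 476/9) = -330593 - 233/9 = -2975570/9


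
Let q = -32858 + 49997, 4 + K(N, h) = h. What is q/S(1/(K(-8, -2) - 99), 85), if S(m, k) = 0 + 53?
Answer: 17139/53 ≈ 323.38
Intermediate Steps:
K(N, h) = -4 + h
S(m, k) = 53
q = 17139
q/S(1/(K(-8, -2) - 99), 85) = 17139/53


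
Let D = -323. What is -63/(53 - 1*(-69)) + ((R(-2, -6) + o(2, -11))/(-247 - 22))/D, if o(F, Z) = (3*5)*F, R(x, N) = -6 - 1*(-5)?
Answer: -5470343/10600214 ≈ -0.51606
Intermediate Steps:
R(x, N) = -1 (R(x, N) = -6 + 5 = -1)
o(F, Z) = 15*F
-63/(53 - 1*(-69)) + ((R(-2, -6) + o(2, -11))/(-247 - 22))/D = -63/(53 - 1*(-69)) + ((-1 + 15*2)/(-247 - 22))/(-323) = -63/(53 + 69) + ((-1 + 30)/(-269))*(-1/323) = -63/122 + (29*(-1/269))*(-1/323) = -63*1/122 - 29/269*(-1/323) = -63/122 + 29/86887 = -5470343/10600214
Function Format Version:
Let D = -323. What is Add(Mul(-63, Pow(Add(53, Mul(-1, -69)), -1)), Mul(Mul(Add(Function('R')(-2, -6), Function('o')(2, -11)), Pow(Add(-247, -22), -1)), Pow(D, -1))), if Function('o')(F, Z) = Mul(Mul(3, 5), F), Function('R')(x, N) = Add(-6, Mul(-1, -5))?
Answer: Rational(-5470343, 10600214) ≈ -0.51606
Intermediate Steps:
Function('R')(x, N) = -1 (Function('R')(x, N) = Add(-6, 5) = -1)
Function('o')(F, Z) = Mul(15, F)
Add(Mul(-63, Pow(Add(53, Mul(-1, -69)), -1)), Mul(Mul(Add(Function('R')(-2, -6), Function('o')(2, -11)), Pow(Add(-247, -22), -1)), Pow(D, -1))) = Add(Mul(-63, Pow(Add(53, Mul(-1, -69)), -1)), Mul(Mul(Add(-1, Mul(15, 2)), Pow(Add(-247, -22), -1)), Pow(-323, -1))) = Add(Mul(-63, Pow(Add(53, 69), -1)), Mul(Mul(Add(-1, 30), Pow(-269, -1)), Rational(-1, 323))) = Add(Mul(-63, Pow(122, -1)), Mul(Mul(29, Rational(-1, 269)), Rational(-1, 323))) = Add(Mul(-63, Rational(1, 122)), Mul(Rational(-29, 269), Rational(-1, 323))) = Add(Rational(-63, 122), Rational(29, 86887)) = Rational(-5470343, 10600214)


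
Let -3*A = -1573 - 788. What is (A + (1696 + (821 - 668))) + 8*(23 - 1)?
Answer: 2812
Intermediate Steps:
A = 787 (A = -(-1573 - 788)/3 = -⅓*(-2361) = 787)
(A + (1696 + (821 - 668))) + 8*(23 - 1) = (787 + (1696 + (821 - 668))) + 8*(23 - 1) = (787 + (1696 + 153)) + 8*22 = (787 + 1849) + 176 = 2636 + 176 = 2812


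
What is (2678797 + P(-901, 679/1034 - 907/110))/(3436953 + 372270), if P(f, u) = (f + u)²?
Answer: 23416725368129/25454085161175 ≈ 0.91996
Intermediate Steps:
(2678797 + P(-901, 679/1034 - 907/110))/(3436953 + 372270) = (2678797 + (-901 + (679/1034 - 907/110))²)/(3436953 + 372270) = (2678797 + (-901 + (679*(1/1034) - 907*1/110))²)/3809223 = (2678797 + (-901 + (679/1034 - 907/110))²)*(1/3809223) = (2678797 + (-901 - 19617/2585)²)*(1/3809223) = (2678797 + (-2348702/2585)²)*(1/3809223) = (2678797 + 5516401084804/6682225)*(1/3809223) = (23416725368129/6682225)*(1/3809223) = 23416725368129/25454085161175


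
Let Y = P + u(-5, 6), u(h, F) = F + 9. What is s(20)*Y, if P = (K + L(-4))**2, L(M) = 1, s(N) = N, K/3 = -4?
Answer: 2720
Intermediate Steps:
K = -12 (K = 3*(-4) = -12)
u(h, F) = 9 + F
P = 121 (P = (-12 + 1)**2 = (-11)**2 = 121)
Y = 136 (Y = 121 + (9 + 6) = 121 + 15 = 136)
s(20)*Y = 20*136 = 2720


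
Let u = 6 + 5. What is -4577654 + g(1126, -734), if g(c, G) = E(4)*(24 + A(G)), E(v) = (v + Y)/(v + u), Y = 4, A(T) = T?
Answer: -13734098/3 ≈ -4.5780e+6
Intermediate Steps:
u = 11
E(v) = (4 + v)/(11 + v) (E(v) = (v + 4)/(v + 11) = (4 + v)/(11 + v))
g(c, G) = 64/5 + 8*G/15 (g(c, G) = ((4 + 4)/(11 + 4))*(24 + G) = (8/15)*(24 + G) = ((1/15)*8)*(24 + G) = 8*(24 + G)/15 = 64/5 + 8*G/15)
-4577654 + g(1126, -734) = -4577654 + (64/5 + (8/15)*(-734)) = -4577654 + (64/5 - 5872/15) = -4577654 - 1136/3 = -13734098/3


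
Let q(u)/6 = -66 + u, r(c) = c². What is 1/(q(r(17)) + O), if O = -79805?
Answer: -1/78467 ≈ -1.2744e-5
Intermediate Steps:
q(u) = -396 + 6*u (q(u) = 6*(-66 + u) = -396 + 6*u)
1/(q(r(17)) + O) = 1/((-396 + 6*17²) - 79805) = 1/((-396 + 6*289) - 79805) = 1/((-396 + 1734) - 79805) = 1/(1338 - 79805) = 1/(-78467) = -1/78467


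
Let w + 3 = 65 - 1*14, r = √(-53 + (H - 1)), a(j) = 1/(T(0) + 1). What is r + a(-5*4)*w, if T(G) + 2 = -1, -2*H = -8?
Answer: -24 + 5*I*√2 ≈ -24.0 + 7.0711*I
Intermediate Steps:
H = 4 (H = -½*(-8) = 4)
T(G) = -3 (T(G) = -2 - 1 = -3)
a(j) = -½ (a(j) = 1/(-3 + 1) = 1/(-2) = -½)
r = 5*I*√2 (r = √(-53 + (4 - 1)) = √(-53 + 3) = √(-50) = 5*I*√2 ≈ 7.0711*I)
w = 48 (w = -3 + (65 - 1*14) = -3 + (65 - 14) = -3 + 51 = 48)
r + a(-5*4)*w = 5*I*√2 - ½*48 = 5*I*√2 - 24 = -24 + 5*I*√2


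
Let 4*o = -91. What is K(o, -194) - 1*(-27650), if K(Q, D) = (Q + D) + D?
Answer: 108957/4 ≈ 27239.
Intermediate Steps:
o = -91/4 (o = (¼)*(-91) = -91/4 ≈ -22.750)
K(Q, D) = Q + 2*D (K(Q, D) = (D + Q) + D = Q + 2*D)
K(o, -194) - 1*(-27650) = (-91/4 + 2*(-194)) - 1*(-27650) = (-91/4 - 388) + 27650 = -1643/4 + 27650 = 108957/4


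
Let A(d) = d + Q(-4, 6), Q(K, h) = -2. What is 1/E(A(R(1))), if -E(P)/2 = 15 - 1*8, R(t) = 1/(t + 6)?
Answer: -1/14 ≈ -0.071429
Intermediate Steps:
R(t) = 1/(6 + t)
A(d) = -2 + d (A(d) = d - 2 = -2 + d)
E(P) = -14 (E(P) = -2*(15 - 1*8) = -2*(15 - 8) = -2*7 = -14)
1/E(A(R(1))) = 1/(-14) = -1/14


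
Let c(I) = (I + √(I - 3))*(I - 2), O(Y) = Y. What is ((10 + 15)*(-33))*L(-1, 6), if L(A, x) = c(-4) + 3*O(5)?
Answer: -32175 + 4950*I*√7 ≈ -32175.0 + 13096.0*I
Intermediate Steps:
c(I) = (-2 + I)*(I + √(-3 + I)) (c(I) = (I + √(-3 + I))*(-2 + I) = (-2 + I)*(I + √(-3 + I)))
L(A, x) = 39 - 6*I*√7 (L(A, x) = ((-4)² - 2*(-4) - 2*√(-3 - 4) - 4*√(-3 - 4)) + 3*5 = (16 + 8 - 2*I*√7 - 4*I*√7) + 15 = (24 - 6*I*√7) + 15 = 39 - 6*I*√7)
((10 + 15)*(-33))*L(-1, 6) = ((10 + 15)*(-33))*(39 - 6*I*√7) = (25*(-33))*(39 - 6*I*√7) = -825*(39 - 6*I*√7) = -32175 + 4950*I*√7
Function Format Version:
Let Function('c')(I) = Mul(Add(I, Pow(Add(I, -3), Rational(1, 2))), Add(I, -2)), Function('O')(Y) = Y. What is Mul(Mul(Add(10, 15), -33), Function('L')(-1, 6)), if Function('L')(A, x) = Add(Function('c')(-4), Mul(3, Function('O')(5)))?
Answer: Add(-32175, Mul(4950, I, Pow(7, Rational(1, 2)))) ≈ Add(-32175., Mul(13096., I))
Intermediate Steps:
Function('c')(I) = Mul(Add(-2, I), Add(I, Pow(Add(-3, I), Rational(1, 2)))) (Function('c')(I) = Mul(Add(I, Pow(Add(-3, I), Rational(1, 2))), Add(-2, I)) = Mul(Add(-2, I), Add(I, Pow(Add(-3, I), Rational(1, 2)))))
Function('L')(A, x) = Add(39, Mul(-6, I, Pow(7, Rational(1, 2)))) (Function('L')(A, x) = Add(Add(Pow(-4, 2), Mul(-2, -4), Mul(-2, Pow(Add(-3, -4), Rational(1, 2))), Mul(-4, Pow(Add(-3, -4), Rational(1, 2)))), Mul(3, 5)) = Add(Add(16, 8, Mul(-2, Pow(-7, Rational(1, 2))), Mul(-4, Pow(-7, Rational(1, 2)))), 15) = Add(Add(16, 8, Mul(-2, Mul(I, Pow(7, Rational(1, 2)))), Mul(-4, Mul(I, Pow(7, Rational(1, 2))))), 15) = Add(Add(16, 8, Mul(-2, I, Pow(7, Rational(1, 2))), Mul(-4, I, Pow(7, Rational(1, 2)))), 15) = Add(Add(24, Mul(-6, I, Pow(7, Rational(1, 2)))), 15) = Add(39, Mul(-6, I, Pow(7, Rational(1, 2)))))
Mul(Mul(Add(10, 15), -33), Function('L')(-1, 6)) = Mul(Mul(Add(10, 15), -33), Add(39, Mul(-6, I, Pow(7, Rational(1, 2))))) = Mul(Mul(25, -33), Add(39, Mul(-6, I, Pow(7, Rational(1, 2))))) = Mul(-825, Add(39, Mul(-6, I, Pow(7, Rational(1, 2))))) = Add(-32175, Mul(4950, I, Pow(7, Rational(1, 2))))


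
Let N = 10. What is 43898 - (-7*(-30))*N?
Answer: 41798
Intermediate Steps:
43898 - (-7*(-30))*N = 43898 - (-7*(-30))*10 = 43898 - 210*10 = 43898 - 1*2100 = 43898 - 2100 = 41798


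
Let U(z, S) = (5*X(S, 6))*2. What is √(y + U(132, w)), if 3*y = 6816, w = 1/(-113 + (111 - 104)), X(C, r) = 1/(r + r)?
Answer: √81822/6 ≈ 47.674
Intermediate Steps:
X(C, r) = 1/(2*r)
w = -1/106 (w = 1/(-113 + 7) = 1/(-106) = -1/106 ≈ -0.0094340)
U(z, S) = ⅚ (U(z, S) = (5*((½)/6))*2 = (5*((½)*(⅙)))*2 = (5*(1/12))*2 = (5/12)*2 = ⅚)
y = 2272 (y = (⅓)*6816 = 2272)
√(y + U(132, w)) = √(2272 + ⅚) = √(13637/6) = √81822/6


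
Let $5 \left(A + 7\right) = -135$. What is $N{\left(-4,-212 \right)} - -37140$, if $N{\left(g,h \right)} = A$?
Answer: $37106$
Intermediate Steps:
$A = -34$ ($A = -7 + \frac{1}{5} \left(-135\right) = -7 - 27 = -34$)
$N{\left(g,h \right)} = -34$
$N{\left(-4,-212 \right)} - -37140 = -34 - -37140 = -34 + 37140 = 37106$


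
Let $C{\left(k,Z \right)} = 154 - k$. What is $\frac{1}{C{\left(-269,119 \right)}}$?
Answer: $\frac{1}{423} \approx 0.0023641$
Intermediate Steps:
$\frac{1}{C{\left(-269,119 \right)}} = \frac{1}{154 - -269} = \frac{1}{154 + 269} = \frac{1}{423}$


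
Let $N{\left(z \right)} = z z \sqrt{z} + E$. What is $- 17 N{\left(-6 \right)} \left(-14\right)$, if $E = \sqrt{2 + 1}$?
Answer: $238 \sqrt{3} + 8568 i \sqrt{6} \approx 412.23 + 20987.0 i$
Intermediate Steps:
$E = \sqrt{3} \approx 1.732$
$N{\left(z \right)} = \sqrt{3} + z^{\frac{5}{2}}$ ($N{\left(z \right)} = z z \sqrt{z} + \sqrt{3} = z z^{\frac{3}{2}} + \sqrt{3} = z^{\frac{5}{2}} + \sqrt{3} = \sqrt{3} + z^{\frac{5}{2}}$)
$- 17 N{\left(-6 \right)} \left(-14\right) = - 17 \left(\sqrt{3} + \left(-6\right)^{\frac{5}{2}}\right) \left(-14\right) = - 17 \left(\sqrt{3} + 36 i \sqrt{6}\right) \left(-14\right) = \left(- 17 \sqrt{3} - 612 i \sqrt{6}\right) \left(-14\right) = 238 \sqrt{3} + 8568 i \sqrt{6}$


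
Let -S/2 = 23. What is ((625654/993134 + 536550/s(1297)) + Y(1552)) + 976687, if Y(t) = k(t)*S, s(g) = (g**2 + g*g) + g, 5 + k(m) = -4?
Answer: 108868876821218404/111420200027 ≈ 9.7710e+5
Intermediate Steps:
S = -46 (S = -2*23 = -46)
k(m) = -9 (k(m) = -5 - 4 = -9)
s(g) = g + 2*g**2 (s(g) = (g**2 + g**2) + g = 2*g**2 + g = g + 2*g**2)
Y(t) = 414 (Y(t) = -9*(-46) = 414)
((625654/993134 + 536550/s(1297)) + Y(1552)) + 976687 = ((625654/993134 + 536550/((1297*(1 + 2*1297)))) + 414) + 976687 = ((625654*(1/993134) + 536550/((1297*(1 + 2594)))) + 414) + 976687 = ((312827/496567 + 536550/((1297*2595))) + 414) + 976687 = ((312827/496567 + 536550/3365715) + 414) + 976687 = ((312827/496567 + 536550*(1/3365715)) + 414) + 976687 = ((312827/496567 + 35770/224381) + 414) + 976687 = (87954636677/111420200027 + 414) + 976687 = 46215917447855/111420200027 + 976687 = 108868876821218404/111420200027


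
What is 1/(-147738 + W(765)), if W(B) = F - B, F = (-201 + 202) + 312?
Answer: -1/148190 ≈ -6.7481e-6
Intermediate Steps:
F = 313 (F = 1 + 312 = 313)
W(B) = 313 - B
1/(-147738 + W(765)) = 1/(-147738 + (313 - 1*765)) = 1/(-147738 + (313 - 765)) = 1/(-147738 - 452) = 1/(-148190) = -1/148190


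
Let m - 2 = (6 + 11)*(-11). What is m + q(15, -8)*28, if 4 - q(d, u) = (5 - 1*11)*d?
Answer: 2447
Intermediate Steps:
q(d, u) = 4 + 6*d (q(d, u) = 4 - (5 - 1*11)*d = 4 - (5 - 11)*d = 4 - (-6)*d = 4 + 6*d)
m = -185 (m = 2 + (6 + 11)*(-11) = 2 + 17*(-11) = 2 - 187 = -185)
m + q(15, -8)*28 = -185 + (4 + 6*15)*28 = -185 + (4 + 90)*28 = -185 + 94*28 = -185 + 2632 = 2447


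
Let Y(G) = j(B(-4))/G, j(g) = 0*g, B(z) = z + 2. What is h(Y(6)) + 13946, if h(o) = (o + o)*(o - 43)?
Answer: 13946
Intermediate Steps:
B(z) = 2 + z
j(g) = 0
Y(G) = 0 (Y(G) = 0/G = 0)
h(o) = 2*o*(-43 + o) (h(o) = (2*o)*(-43 + o) = 2*o*(-43 + o))
h(Y(6)) + 13946 = 2*0*(-43 + 0) + 13946 = 2*0*(-43) + 13946 = 0 + 13946 = 13946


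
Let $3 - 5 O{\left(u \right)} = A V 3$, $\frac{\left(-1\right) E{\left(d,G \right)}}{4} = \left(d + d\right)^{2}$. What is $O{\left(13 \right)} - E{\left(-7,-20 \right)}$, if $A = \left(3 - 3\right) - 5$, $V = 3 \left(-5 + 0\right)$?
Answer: $\frac{3698}{5} \approx 739.6$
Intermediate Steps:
$E{\left(d,G \right)} = - 16 d^{2}$ ($E{\left(d,G \right)} = - 4 \left(d + d\right)^{2} = - 4 \left(2 d\right)^{2} = - 4 \cdot 4 d^{2} = - 16 d^{2}$)
$V = -15$ ($V = 3 \left(-5\right) = -15$)
$A = -5$ ($A = \left(3 - 3\right) - 5 = 0 - 5 = -5$)
$O{\left(u \right)} = - \frac{222}{5}$ ($O{\left(u \right)} = \frac{3}{5} - \frac{\left(-5\right) \left(-15\right) 3}{5} = \frac{3}{5} - \frac{75 \cdot 3}{5} = \frac{3}{5} - 45 = - \frac{222}{5}$)
$O{\left(13 \right)} - E{\left(-7,-20 \right)} = - \frac{222}{5} - - 16 \left(-7\right)^{2} = - \frac{222}{5} - \left(-16\right) 49 = - \frac{222}{5} - -784 = - \frac{222}{5} + 784 = \frac{3698}{5}$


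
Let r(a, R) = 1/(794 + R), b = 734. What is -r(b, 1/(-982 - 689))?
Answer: -1671/1326773 ≈ -0.0012594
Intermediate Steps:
-r(b, 1/(-982 - 689)) = -1/(794 + 1/(-982 - 689)) = -1/(794 + 1/(-1671)) = -1/(794 - 1/1671) = -1/1326773/1671 = -1*1671/1326773 = -1671/1326773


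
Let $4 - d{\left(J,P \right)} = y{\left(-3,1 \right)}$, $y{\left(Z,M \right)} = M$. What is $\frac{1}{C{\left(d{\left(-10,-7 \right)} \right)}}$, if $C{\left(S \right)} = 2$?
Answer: $\frac{1}{2} \approx 0.5$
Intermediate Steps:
$d{\left(J,P \right)} = 3$ ($d{\left(J,P \right)} = 4 - 1 = 3$)
$\frac{1}{C{\left(d{\left(-10,-7 \right)} \right)}} = \frac{1}{2}$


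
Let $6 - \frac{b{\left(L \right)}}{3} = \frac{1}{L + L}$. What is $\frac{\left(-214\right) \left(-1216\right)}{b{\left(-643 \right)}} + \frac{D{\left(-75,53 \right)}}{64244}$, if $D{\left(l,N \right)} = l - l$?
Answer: $\frac{334648064}{23151} \approx 14455.0$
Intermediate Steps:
$D{\left(l,N \right)} = 0$
$b{\left(L \right)} = 18 - \frac{3}{2 L}$ ($b{\left(L \right)} = 18 - \frac{3}{L + L} = 18 - \frac{3}{2 L}$)
$\frac{\left(-214\right) \left(-1216\right)}{b{\left(-643 \right)}} + \frac{D{\left(-75,53 \right)}}{64244} = \frac{\left(-214\right) \left(-1216\right)}{18 - \frac{3}{2 \left(-643\right)}} + \frac{0}{64244} = \frac{260224}{18 - - \frac{3}{1286}} + 0 \cdot \frac{1}{64244} = \frac{260224}{18 + \frac{3}{1286}} + 0 = \frac{260224}{\frac{23151}{1286}} + 0 = 260224 \cdot \frac{1286}{23151} + 0 = \frac{334648064}{23151} + 0 = \frac{334648064}{23151}$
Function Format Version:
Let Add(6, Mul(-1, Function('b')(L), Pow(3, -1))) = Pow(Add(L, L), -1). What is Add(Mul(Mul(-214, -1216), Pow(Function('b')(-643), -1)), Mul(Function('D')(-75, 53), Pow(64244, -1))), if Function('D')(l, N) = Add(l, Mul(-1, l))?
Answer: Rational(334648064, 23151) ≈ 14455.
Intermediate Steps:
Function('D')(l, N) = 0
Function('b')(L) = Add(18, Mul(Rational(-3, 2), Pow(L, -1))) (Function('b')(L) = Add(18, Mul(-3, Pow(Add(L, L), -1))) = Add(18, Mul(-3, Pow(Mul(2, L), -1))) = Add(18, Mul(-3, Mul(Rational(1, 2), Pow(L, -1)))) = Add(18, Mul(Rational(-3, 2), Pow(L, -1))))
Add(Mul(Mul(-214, -1216), Pow(Function('b')(-643), -1)), Mul(Function('D')(-75, 53), Pow(64244, -1))) = Add(Mul(Mul(-214, -1216), Pow(Add(18, Mul(Rational(-3, 2), Pow(-643, -1))), -1)), Mul(0, Pow(64244, -1))) = Add(Mul(260224, Pow(Add(18, Mul(Rational(-3, 2), Rational(-1, 643))), -1)), Mul(0, Rational(1, 64244))) = Add(Mul(260224, Pow(Add(18, Rational(3, 1286)), -1)), 0) = Add(Mul(260224, Pow(Rational(23151, 1286), -1)), 0) = Add(Mul(260224, Rational(1286, 23151)), 0) = Add(Rational(334648064, 23151), 0) = Rational(334648064, 23151)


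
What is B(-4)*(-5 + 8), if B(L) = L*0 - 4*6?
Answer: -72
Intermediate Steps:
B(L) = -24 (B(L) = 0 - 24 = -24)
B(-4)*(-5 + 8) = -24*(-5 + 8) = -24*3 = -72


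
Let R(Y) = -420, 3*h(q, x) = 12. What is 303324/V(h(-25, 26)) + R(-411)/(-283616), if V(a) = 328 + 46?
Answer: 10753462083/13259048 ≈ 811.03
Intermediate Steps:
h(q, x) = 4 (h(q, x) = (1/3)*12 = 4)
V(a) = 374
303324/V(h(-25, 26)) + R(-411)/(-283616) = 303324/374 - 420/(-283616) = 303324*(1/374) - 420*(-1/283616) = 151662/187 + 105/70904 = 10753462083/13259048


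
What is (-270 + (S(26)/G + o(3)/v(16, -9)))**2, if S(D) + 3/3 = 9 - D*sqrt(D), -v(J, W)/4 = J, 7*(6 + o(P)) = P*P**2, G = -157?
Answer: 360697654392105/4947152896 - 246895337*sqrt(26)/2760688 ≈ 72454.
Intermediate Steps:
o(P) = -6 + P**3/7 (o(P) = -6 + (P*P**2)/7 = -6 + P**3/7)
v(J, W) = -4*J
S(D) = 8 - D**(3/2) (S(D) = -1 + (9 - D*sqrt(D)) = -1 + (9 - D**(3/2)) = 8 - D**(3/2))
(-270 + (S(26)/G + o(3)/v(16, -9)))**2 = (-270 + ((8 - 26**(3/2))/(-157) + (-6 + (1/7)*3**3)/((-4*16))))**2 = (-270 + ((8 - 26*sqrt(26))*(-1/157) + (-6 + (1/7)*27)/(-64)))**2 = (-270 + ((8 - 26*sqrt(26))*(-1/157) + (-6 + 27/7)*(-1/64)))**2 = (-270 + ((-8/157 + 26*sqrt(26)/157) - 15/7*(-1/64)))**2 = (-270 + ((-8/157 + 26*sqrt(26)/157) + 15/448))**2 = (-270 + (-1229/70336 + 26*sqrt(26)/157))**2 = (-18991949/70336 + 26*sqrt(26)/157)**2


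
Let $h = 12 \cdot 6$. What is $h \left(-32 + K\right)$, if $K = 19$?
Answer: $-936$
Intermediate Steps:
$h = 72$
$h \left(-32 + K\right) = 72 \left(-32 + 19\right) = 72 \left(-13\right) = -936$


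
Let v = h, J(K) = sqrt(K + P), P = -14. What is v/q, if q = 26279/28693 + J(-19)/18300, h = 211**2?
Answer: 340673179199125710000/7008191498818249 - 223587058415746900*I*sqrt(33)/77090106487000739 ≈ 48611.0 - 16.661*I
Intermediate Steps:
h = 44521
J(K) = sqrt(-14 + K) (J(K) = sqrt(K - 14) = sqrt(-14 + K))
q = 26279/28693 + I*sqrt(33)/18300 (q = 26279/28693 + sqrt(-14 - 19)/18300 = 26279*(1/28693) + sqrt(-33)*(1/18300) = 26279/28693 + (I*sqrt(33))*(1/18300) = 26279/28693 + I*sqrt(33)/18300 ≈ 0.91587 + 0.00031391*I)
v = 44521
v/q = 44521/(26279/28693 + I*sqrt(33)/18300)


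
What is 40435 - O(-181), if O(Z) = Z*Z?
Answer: 7674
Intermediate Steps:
O(Z) = Z**2
40435 - O(-181) = 40435 - 1*(-181)**2 = 40435 - 1*32761 = 40435 - 32761 = 7674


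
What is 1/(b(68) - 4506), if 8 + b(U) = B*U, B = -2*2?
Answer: -1/4786 ≈ -0.00020894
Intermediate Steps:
B = -4
b(U) = -8 - 4*U
1/(b(68) - 4506) = 1/((-8 - 4*68) - 4506) = 1/((-8 - 272) - 4506) = 1/(-280 - 4506) = 1/(-4786) = -1/4786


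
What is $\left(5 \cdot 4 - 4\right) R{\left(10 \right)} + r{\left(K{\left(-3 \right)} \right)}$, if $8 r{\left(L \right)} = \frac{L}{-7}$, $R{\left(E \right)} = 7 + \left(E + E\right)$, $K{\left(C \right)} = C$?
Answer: $\frac{24195}{56} \approx 432.05$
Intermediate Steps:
$R{\left(E \right)} = 7 + 2 E$
$r{\left(L \right)} = - \frac{L}{56}$ ($r{\left(L \right)} = \frac{L \frac{1}{-7}}{8} = \frac{L \left(- \frac{1}{7}\right)}{8} = \frac{\left(- \frac{1}{7}\right) L}{8} = - \frac{L}{56}$)
$\left(5 \cdot 4 - 4\right) R{\left(10 \right)} + r{\left(K{\left(-3 \right)} \right)} = \left(5 \cdot 4 - 4\right) \left(7 + 2 \cdot 10\right) - - \frac{3}{56} = \left(20 - 4\right) \left(7 + 20\right) + \frac{3}{56} = 16 \cdot 27 + \frac{3}{56} = 432 + \frac{3}{56} = \frac{24195}{56}$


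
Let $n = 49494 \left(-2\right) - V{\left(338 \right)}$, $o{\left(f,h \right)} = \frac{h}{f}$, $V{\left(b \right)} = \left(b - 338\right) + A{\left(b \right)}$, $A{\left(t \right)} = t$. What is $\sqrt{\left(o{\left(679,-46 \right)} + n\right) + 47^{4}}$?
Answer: $\frac{\sqrt{2203939618321}}{679} \approx 2186.4$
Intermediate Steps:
$V{\left(b \right)} = -338 + 2 b$ ($V{\left(b \right)} = \left(b - 338\right) + b = \left(-338 + b\right) + b = -338 + 2 b$)
$n = -99326$ ($n = 49494 \left(-2\right) - \left(-338 + 2 \cdot 338\right) = -98988 - \left(-338 + 676\right) = -98988 - 338 = -99326$)
$\sqrt{\left(o{\left(679,-46 \right)} + n\right) + 47^{4}} = \sqrt{\left(- \frac{46}{679} - 99326\right) + 47^{4}} = \sqrt{\left(\left(-46\right) \frac{1}{679} - 99326\right) + 4879681} = \sqrt{\left(- \frac{46}{679} - 99326\right) + 4879681} = \sqrt{- \frac{67442400}{679} + 4879681} = \sqrt{\frac{3245860999}{679}} = \frac{\sqrt{2203939618321}}{679}$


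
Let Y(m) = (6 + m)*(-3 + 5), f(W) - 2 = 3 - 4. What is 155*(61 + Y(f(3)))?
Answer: 11625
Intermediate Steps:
f(W) = 1 (f(W) = 2 + (3 - 4) = 2 - 1 = 1)
Y(m) = 12 + 2*m (Y(m) = (6 + m)*2 = 12 + 2*m)
155*(61 + Y(f(3))) = 155*(61 + (12 + 2*1)) = 155*(61 + (12 + 2)) = 155*(61 + 14) = 155*75 = 11625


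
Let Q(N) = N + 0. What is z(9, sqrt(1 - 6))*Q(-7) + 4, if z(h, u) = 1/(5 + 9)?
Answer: 7/2 ≈ 3.5000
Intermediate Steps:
Q(N) = N
z(h, u) = 1/14
z(9, sqrt(1 - 6))*Q(-7) + 4 = (1/14)*(-7) + 4 = -1/2 + 4 = 7/2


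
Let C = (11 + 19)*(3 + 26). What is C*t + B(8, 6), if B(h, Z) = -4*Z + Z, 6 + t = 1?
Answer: -4368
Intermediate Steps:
t = -5 (t = -6 + 1 = -5)
C = 870 (C = 30*29 = 870)
B(h, Z) = -3*Z
C*t + B(8, 6) = 870*(-5) - 3*6 = -4350 - 18 = -4368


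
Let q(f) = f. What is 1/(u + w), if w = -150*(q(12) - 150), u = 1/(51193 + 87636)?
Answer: 138829/2873760301 ≈ 4.8309e-5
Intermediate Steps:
u = 1/138829 ≈ 7.2031e-6
w = 20700 (w = -150*(12 - 150) = -150*(-138) = 20700)
1/(u + w) = 1/(1/138829 + 20700) = 1/(2873760301/138829) = 138829/2873760301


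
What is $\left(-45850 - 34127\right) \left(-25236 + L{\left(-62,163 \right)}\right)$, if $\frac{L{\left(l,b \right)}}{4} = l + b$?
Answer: $1985988864$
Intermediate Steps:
$L{\left(l,b \right)} = 4 b + 4 l$ ($L{\left(l,b \right)} = 4 \left(l + b\right) = 4 \left(b + l\right) = 4 b + 4 l$)
$\left(-45850 - 34127\right) \left(-25236 + L{\left(-62,163 \right)}\right) = \left(-45850 - 34127\right) \left(-25236 + \left(4 \cdot 163 + 4 \left(-62\right)\right)\right) = - 79977 \left(-25236 + \left(652 - 248\right)\right) = - 79977 \left(-25236 + 404\right) = \left(-79977\right) \left(-24832\right) = 1985988864$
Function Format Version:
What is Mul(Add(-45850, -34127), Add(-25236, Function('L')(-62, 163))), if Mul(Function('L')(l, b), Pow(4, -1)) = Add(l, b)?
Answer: 1985988864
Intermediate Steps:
Function('L')(l, b) = Add(Mul(4, b), Mul(4, l)) (Function('L')(l, b) = Mul(4, Add(l, b)) = Mul(4, Add(b, l)) = Add(Mul(4, b), Mul(4, l)))
Mul(Add(-45850, -34127), Add(-25236, Function('L')(-62, 163))) = Mul(Add(-45850, -34127), Add(-25236, Add(Mul(4, 163), Mul(4, -62)))) = Mul(-79977, Add(-25236, Add(652, -248))) = Mul(-79977, Add(-25236, 404)) = Mul(-79977, -24832) = 1985988864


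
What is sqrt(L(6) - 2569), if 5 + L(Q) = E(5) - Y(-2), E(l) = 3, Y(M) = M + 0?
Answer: I*sqrt(2569) ≈ 50.685*I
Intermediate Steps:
Y(M) = M
L(Q) = 0 (L(Q) = -5 + (3 - 1*(-2)) = -5 + (3 + 2) = -5 + 5 = 0)
sqrt(L(6) - 2569) = sqrt(0 - 2569) = sqrt(-2569) = I*sqrt(2569)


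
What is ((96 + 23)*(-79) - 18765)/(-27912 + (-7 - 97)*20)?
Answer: 14083/14996 ≈ 0.93912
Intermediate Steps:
((96 + 23)*(-79) - 18765)/(-27912 + (-7 - 97)*20) = (119*(-79) - 18765)/(-27912 - 104*20) = (-9401 - 18765)/(-27912 - 2080) = -28166/(-29992) = -28166*(-1/29992) = 14083/14996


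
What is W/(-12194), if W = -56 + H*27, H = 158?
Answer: -2105/6097 ≈ -0.34525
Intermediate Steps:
W = 4210 (W = -56 + 158*27 = -56 + 4266 = 4210)
W/(-12194) = 4210/(-12194) = 4210*(-1/12194) = -2105/6097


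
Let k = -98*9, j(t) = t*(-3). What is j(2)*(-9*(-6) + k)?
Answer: 4968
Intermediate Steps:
j(t) = -3*t
k = -882
j(2)*(-9*(-6) + k) = (-3*2)*(-9*(-6) - 882) = -6*(54 - 882) = -6*(-828) = 4968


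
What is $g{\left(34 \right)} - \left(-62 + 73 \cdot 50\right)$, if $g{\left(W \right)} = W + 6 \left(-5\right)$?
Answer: $-3584$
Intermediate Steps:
$g{\left(W \right)} = -30 + W$ ($g{\left(W \right)} = W - 30 = -30 + W$)
$g{\left(34 \right)} - \left(-62 + 73 \cdot 50\right) = \left(-30 + 34\right) - \left(-62 + 73 \cdot 50\right) = 4 - \left(-62 + 3650\right) = 4 - 3588 = -3584$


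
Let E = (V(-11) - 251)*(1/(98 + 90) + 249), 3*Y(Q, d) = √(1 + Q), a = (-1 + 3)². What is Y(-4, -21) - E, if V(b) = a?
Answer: 11562811/188 + I*√3/3 ≈ 61504.0 + 0.57735*I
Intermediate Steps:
a = 4 (a = 2² = 4)
V(b) = 4
Y(Q, d) = √(1 + Q)/3
E = -11562811/188 (E = (4 - 251)*(1/(98 + 90) + 249) = -247*(1/188 + 249) = -247*46813/188 = -11562811/188 ≈ -61504.)
Y(-4, -21) - E = √(1 - 4)/3 - 1*(-11562811/188) = √(-3)/3 + 11562811/188 = (I*√3)/3 + 11562811/188 = I*√3/3 + 11562811/188 = 11562811/188 + I*√3/3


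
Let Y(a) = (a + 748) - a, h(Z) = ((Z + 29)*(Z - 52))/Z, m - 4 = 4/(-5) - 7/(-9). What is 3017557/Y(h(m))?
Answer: 3017557/748 ≈ 4034.2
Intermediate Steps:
m = 179/45 (m = 4 + (4/(-5) - 7/(-9)) = 4 + (4*(-⅕) - 7*(-⅑)) = 4 + (-⅘ + 7/9) = 4 - 1/45 = 179/45 ≈ 3.9778)
h(Z) = (-52 + Z)*(29 + Z)/Z (h(Z) = ((29 + Z)*(-52 + Z))/Z = ((-52 + Z)*(29 + Z))/Z = (-52 + Z)*(29 + Z)/Z)
Y(a) = 748 (Y(a) = (748 + a) - a = 748)
3017557/Y(h(m)) = 3017557/748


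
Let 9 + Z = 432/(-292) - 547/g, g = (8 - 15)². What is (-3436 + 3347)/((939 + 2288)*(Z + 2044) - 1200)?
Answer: -45479/3334247892 ≈ -1.3640e-5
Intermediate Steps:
g = 49 (g = (-7)² = 49)
Z = -77416/3577 (Z = -9 + (432/(-292) - 547/49) = -9 + (432*(-1/292) - 547*1/49) = -9 + (-108/73 - 547/49) = -9 - 45223/3577 = -77416/3577 ≈ -21.643)
(-3436 + 3347)/((939 + 2288)*(Z + 2044) - 1200) = (-3436 + 3347)/((939 + 2288)*(-77416/3577 + 2044) - 1200) = -89/(3227*(7233972/3577) - 1200) = -89/(3334861092/511 - 1200) = -89/3334247892/511 = -89*511/3334247892 = -45479/3334247892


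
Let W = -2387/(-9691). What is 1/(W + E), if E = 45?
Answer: 881/39862 ≈ 0.022101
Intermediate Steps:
W = 217/881 (W = -2387*(-1/9691) = 217/881 ≈ 0.24631)
1/(W + E) = 1/(217/881 + 45) = 1/(39862/881) = 881/39862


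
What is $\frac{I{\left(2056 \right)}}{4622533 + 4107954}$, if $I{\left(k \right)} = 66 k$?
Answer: $\frac{135696}{8730487} \approx 0.015543$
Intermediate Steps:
$\frac{I{\left(2056 \right)}}{4622533 + 4107954} = \frac{66 \cdot 2056}{4622533 + 4107954} = \frac{135696}{8730487}$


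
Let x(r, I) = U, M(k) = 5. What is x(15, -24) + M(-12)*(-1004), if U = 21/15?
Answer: -25093/5 ≈ -5018.6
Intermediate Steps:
U = 7/5 (U = 21*(1/15) = 7/5 ≈ 1.4000)
x(r, I) = 7/5
x(15, -24) + M(-12)*(-1004) = 7/5 + 5*(-1004) = 7/5 - 5020 = -25093/5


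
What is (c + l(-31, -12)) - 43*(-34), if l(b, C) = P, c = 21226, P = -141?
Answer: 22547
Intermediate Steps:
l(b, C) = -141
(c + l(-31, -12)) - 43*(-34) = (21226 - 141) - 43*(-34) = 21085 + 1462 = 22547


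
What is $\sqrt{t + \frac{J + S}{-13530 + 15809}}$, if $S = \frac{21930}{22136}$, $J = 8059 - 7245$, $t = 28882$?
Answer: $\frac{3 \sqrt{510454564288396517}}{12611986} \approx 169.95$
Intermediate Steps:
$J = 814$ ($J = 8059 - 7245 = 814$)
$S = \frac{10965}{11068}$ ($S = 21930 \cdot \frac{1}{22136} = \frac{10965}{11068} \approx 0.99069$)
$\sqrt{t + \frac{J + S}{-13530 + 15809}} = \sqrt{28882 + \frac{814 + \frac{10965}{11068}}{-13530 + 15809}} = \sqrt{28882 + \frac{9020317}{11068 \cdot 2279}} = \sqrt{28882 + \frac{9020317}{11068} \cdot \frac{1}{2279}} = \sqrt{28882 + \frac{9020317}{25223972}} = \sqrt{\frac{728527779621}{25223972}} = \frac{3 \sqrt{510454564288396517}}{12611986}$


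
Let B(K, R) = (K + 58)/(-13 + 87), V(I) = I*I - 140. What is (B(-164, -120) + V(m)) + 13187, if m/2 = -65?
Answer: 1107986/37 ≈ 29946.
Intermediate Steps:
m = -130 (m = 2*(-65) = -130)
V(I) = -140 + I² (V(I) = I² - 140 = -140 + I²)
B(K, R) = 29/37 + K/74 (B(K, R) = (58 + K)/74 = (58 + K)*(1/74) = 29/37 + K/74)
(B(-164, -120) + V(m)) + 13187 = ((29/37 + (1/74)*(-164)) + (-140 + (-130)²)) + 13187 = ((29/37 - 82/37) + (-140 + 16900)) + 13187 = (-53/37 + 16760) + 13187 = 620067/37 + 13187 = 1107986/37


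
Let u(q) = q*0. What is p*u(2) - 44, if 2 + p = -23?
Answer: -44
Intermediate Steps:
p = -25 (p = -2 - 23 = -25)
u(q) = 0
p*u(2) - 44 = -25*0 - 44 = 0 - 44 = -44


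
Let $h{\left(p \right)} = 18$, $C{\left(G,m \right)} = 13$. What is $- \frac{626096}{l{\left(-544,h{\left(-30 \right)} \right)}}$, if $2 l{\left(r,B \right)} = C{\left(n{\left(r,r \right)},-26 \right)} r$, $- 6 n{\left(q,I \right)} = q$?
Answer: $\frac{39131}{221} \approx 177.06$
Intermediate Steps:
$n{\left(q,I \right)} = - \frac{q}{6}$
$l{\left(r,B \right)} = \frac{13 r}{2}$
$- \frac{626096}{l{\left(-544,h{\left(-30 \right)} \right)}} = - \frac{626096}{\frac{13}{2} \left(-544\right)} = - \frac{626096}{-3536} = \left(-626096\right) \left(- \frac{1}{3536}\right) = \frac{39131}{221}$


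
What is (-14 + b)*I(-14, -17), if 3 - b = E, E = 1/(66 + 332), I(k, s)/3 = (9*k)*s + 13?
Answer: -28310235/398 ≈ -71131.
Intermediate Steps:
I(k, s) = 39 + 27*k*s (I(k, s) = 3*((9*k)*s + 13) = 3*(9*k*s + 13) = 3*(13 + 9*k*s) = 39 + 27*k*s)
E = 1/398 ≈ 0.0025126
b = 1193/398 (b = 3 - 1*1/398 = 3 - 1/398 = 1193/398 ≈ 2.9975)
(-14 + b)*I(-14, -17) = (-14 + 1193/398)*(39 + 27*(-14)*(-17)) = -4379*(39 + 6426)/398 = -4379/398*6465 = -28310235/398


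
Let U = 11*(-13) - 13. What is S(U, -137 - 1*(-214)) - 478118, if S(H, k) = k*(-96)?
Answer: -485510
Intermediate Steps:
U = -156 (U = -143 - 13 = -156)
S(H, k) = -96*k
S(U, -137 - 1*(-214)) - 478118 = -96*(-137 - 1*(-214)) - 478118 = -96*(-137 + 214) - 478118 = -96*77 - 478118 = -7392 - 478118 = -485510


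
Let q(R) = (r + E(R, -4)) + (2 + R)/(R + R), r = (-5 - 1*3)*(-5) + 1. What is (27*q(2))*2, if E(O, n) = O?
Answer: 2376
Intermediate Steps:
r = 41 (r = (-5 - 3)*(-5) + 1 = -8*(-5) + 1 = 40 + 1 = 41)
q(R) = 41 + R + (2 + R)/(2*R) (q(R) = (41 + R) + (2 + R)/(R + R) = (41 + R) + (2 + R)/((2*R)) = (41 + R) + (2 + R)*(1/(2*R)) = (41 + R) + (2 + R)/(2*R) = 41 + R + (2 + R)/(2*R))
(27*q(2))*2 = (27*(83/2 + 2 + 1/2))*2 = (27*44)*2 = 1188*2 = 2376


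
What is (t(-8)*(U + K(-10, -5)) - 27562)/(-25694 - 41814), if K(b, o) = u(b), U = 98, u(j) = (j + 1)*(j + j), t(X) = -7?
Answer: 7377/16877 ≈ 0.43710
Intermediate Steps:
u(j) = 2*j*(1 + j) (u(j) = (1 + j)*(2*j) = 2*j*(1 + j))
K(b, o) = 2*b*(1 + b)
(t(-8)*(U + K(-10, -5)) - 27562)/(-25694 - 41814) = (-7*(98 + 2*(-10)*(1 - 10)) - 27562)/(-25694 - 41814) = (-7*(98 + 2*(-10)*(-9)) - 27562)/(-67508) = (-7*(98 + 180) - 27562)*(-1/67508) = (-7*278 - 27562)*(-1/67508) = (-1946 - 27562)*(-1/67508) = -29508*(-1/67508) = 7377/16877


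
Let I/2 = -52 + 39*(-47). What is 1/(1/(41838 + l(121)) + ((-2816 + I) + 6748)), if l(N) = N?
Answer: 41959/6797359 ≈ 0.0061728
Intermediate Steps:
I = -3770 (I = 2*(-52 + 39*(-47)) = 2*(-52 - 1833) = 2*(-1885) = -3770)
1/(1/(41838 + l(121)) + ((-2816 + I) + 6748)) = 1/(1/(41838 + 121) + ((-2816 - 3770) + 6748)) = 1/(1/41959 + (-6586 + 6748)) = 1/(1/41959 + 162) = 1/(6797359/41959) = 41959/6797359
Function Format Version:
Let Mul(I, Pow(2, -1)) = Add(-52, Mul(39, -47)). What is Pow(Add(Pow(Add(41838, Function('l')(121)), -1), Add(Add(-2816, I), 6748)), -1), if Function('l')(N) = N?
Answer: Rational(41959, 6797359) ≈ 0.0061728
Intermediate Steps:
I = -3770 (I = Mul(2, Add(-52, Mul(39, -47))) = Mul(2, Add(-52, -1833)) = Mul(2, -1885) = -3770)
Pow(Add(Pow(Add(41838, Function('l')(121)), -1), Add(Add(-2816, I), 6748)), -1) = Pow(Add(Pow(Add(41838, 121), -1), Add(Add(-2816, -3770), 6748)), -1) = Pow(Add(Pow(41959, -1), Add(-6586, 6748)), -1) = Pow(Add(Rational(1, 41959), 162), -1) = Pow(Rational(6797359, 41959), -1) = Rational(41959, 6797359)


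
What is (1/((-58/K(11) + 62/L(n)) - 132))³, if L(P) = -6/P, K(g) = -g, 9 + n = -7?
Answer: 35937/2067798824 ≈ 1.7379e-5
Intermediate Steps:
n = -16 (n = -9 - 7 = -16)
(1/((-58/K(11) + 62/L(n)) - 132))³ = (1/((-58/((-1*11)) + 62/((-6/(-16)))) - 132))³ = (1/((-58/(-11) + 62/((-6*(-1/16)))) - 132))³ = (1/((-58*(-1/11) + 62/(3/8)) - 132))³ = (1/((58/11 + 62*(8/3)) - 132))³ = (1/((58/11 + 496/3) - 132))³ = (1/(5630/33 - 132))³ = (1/(1274/33))³ = (33/1274)³ = 35937/2067798824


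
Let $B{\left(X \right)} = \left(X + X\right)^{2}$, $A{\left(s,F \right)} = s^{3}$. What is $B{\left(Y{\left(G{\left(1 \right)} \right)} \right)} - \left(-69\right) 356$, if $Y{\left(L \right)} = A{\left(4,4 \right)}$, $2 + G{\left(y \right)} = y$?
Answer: $40948$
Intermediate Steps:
$G{\left(y \right)} = -2 + y$
$Y{\left(L \right)} = 64$ ($Y{\left(L \right)} = 4^{3} = 64$)
$B{\left(X \right)} = 4 X^{2}$ ($B{\left(X \right)} = \left(2 X\right)^{2} = 4 X^{2}$)
$B{\left(Y{\left(G{\left(1 \right)} \right)} \right)} - \left(-69\right) 356 = 4 \cdot 64^{2} - \left(-69\right) 356 = 4 \cdot 4096 - -24564 = 16384 + 24564 = 40948$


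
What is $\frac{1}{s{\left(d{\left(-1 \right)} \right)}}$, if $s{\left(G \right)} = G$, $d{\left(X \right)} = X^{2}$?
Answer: $1$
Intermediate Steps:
$\frac{1}{s{\left(d{\left(-1 \right)} \right)}} = \frac{1}{\left(-1\right)^{2}} = 1^{-1} = 1$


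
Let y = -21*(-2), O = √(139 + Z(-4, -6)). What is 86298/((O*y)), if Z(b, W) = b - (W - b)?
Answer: 14383*√137/959 ≈ 175.55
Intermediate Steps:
Z(b, W) = -W + 2*b (Z(b, W) = b + (b - W) = -W + 2*b)
O = √137 (O = √(139 + (-1*(-6) + 2*(-4))) = √(139 + (6 - 8)) = √(139 - 2) = √137 ≈ 11.705)
y = 42
86298/((O*y)) = 86298/((√137*42)) = 86298/((42*√137)) = 86298*(√137/5754) = 14383*√137/959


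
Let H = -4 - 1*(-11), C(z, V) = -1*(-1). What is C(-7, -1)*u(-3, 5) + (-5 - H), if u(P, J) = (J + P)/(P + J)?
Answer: -11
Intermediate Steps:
C(z, V) = 1
u(P, J) = 1 (u(P, J) = (J + P)/(J + P) = 1)
H = 7 (H = -4 + 11 = 7)
C(-7, -1)*u(-3, 5) + (-5 - H) = 1*1 + (-5 - 1*7) = 1 + (-5 - 7) = 1 - 12 = -11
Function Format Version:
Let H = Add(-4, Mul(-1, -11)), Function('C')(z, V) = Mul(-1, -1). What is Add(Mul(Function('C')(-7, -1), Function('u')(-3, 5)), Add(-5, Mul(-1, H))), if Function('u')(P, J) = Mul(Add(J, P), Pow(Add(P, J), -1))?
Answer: -11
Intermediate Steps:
Function('C')(z, V) = 1
Function('u')(P, J) = 1 (Function('u')(P, J) = Mul(Add(J, P), Pow(Add(J, P), -1)) = 1)
H = 7 (H = Add(-4, 11) = 7)
Add(Mul(Function('C')(-7, -1), Function('u')(-3, 5)), Add(-5, Mul(-1, H))) = Add(Mul(1, 1), Add(-5, Mul(-1, 7))) = Add(1, Add(-5, -7)) = Add(1, -12) = -11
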